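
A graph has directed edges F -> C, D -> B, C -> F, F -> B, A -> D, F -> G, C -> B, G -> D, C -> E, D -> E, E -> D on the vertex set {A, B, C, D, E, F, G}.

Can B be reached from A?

Yes

Explore from A.
Distance 1: reach D.
Distance 2: reach B, E.
Found B.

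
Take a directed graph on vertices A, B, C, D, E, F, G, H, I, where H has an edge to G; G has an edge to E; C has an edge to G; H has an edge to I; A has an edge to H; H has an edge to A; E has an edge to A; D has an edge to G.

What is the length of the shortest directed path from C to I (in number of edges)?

5

Distance 0: C.
Distance 1: G.
Distance 2: E.
Distance 3: A.
Distance 4: H.
Distance 5: I — contains I.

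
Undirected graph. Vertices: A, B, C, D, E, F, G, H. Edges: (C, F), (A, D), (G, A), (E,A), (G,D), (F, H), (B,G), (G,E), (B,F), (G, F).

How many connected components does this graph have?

1

From A: component {A, B, C, D, E, F, G, H}.
That's 1 component.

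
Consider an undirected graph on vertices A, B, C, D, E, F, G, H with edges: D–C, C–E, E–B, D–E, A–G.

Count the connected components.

4

From A: component {A, G}.
From B: component {B, C, D, E}.
From F: component {F}.
From H: component {H}.
That's 4 components.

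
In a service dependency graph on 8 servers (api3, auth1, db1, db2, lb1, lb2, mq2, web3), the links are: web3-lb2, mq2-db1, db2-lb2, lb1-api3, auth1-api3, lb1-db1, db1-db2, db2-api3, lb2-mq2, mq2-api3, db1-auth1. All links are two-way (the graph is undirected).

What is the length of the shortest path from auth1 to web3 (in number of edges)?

Distance 0: auth1.
Distance 1: api3, db1.
Distance 2: db2, lb1, mq2.
Distance 3: lb2.
Distance 4: web3 — contains web3.

4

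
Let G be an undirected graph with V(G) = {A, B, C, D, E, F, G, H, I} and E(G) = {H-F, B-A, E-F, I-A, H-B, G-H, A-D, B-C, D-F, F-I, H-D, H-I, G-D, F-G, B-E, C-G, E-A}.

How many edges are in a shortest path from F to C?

2

Distance 0: F.
Distance 1: D, E, G, H, I.
Distance 2: A, B, C — contains C.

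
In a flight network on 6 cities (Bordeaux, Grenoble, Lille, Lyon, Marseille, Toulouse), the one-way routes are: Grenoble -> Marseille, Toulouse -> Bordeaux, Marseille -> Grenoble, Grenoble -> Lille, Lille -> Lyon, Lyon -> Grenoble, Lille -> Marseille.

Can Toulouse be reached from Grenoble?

Explore from Grenoble.
Distance 1: reach Lille, Marseille.
Distance 2: reach Lyon.
The search from Grenoble is exhausted; no directed path reaches Toulouse.

No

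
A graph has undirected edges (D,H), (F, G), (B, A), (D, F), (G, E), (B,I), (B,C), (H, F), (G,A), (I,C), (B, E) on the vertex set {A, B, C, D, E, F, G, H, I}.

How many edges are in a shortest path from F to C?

4

Distance 0: F.
Distance 1: D, G, H.
Distance 2: A, E.
Distance 3: B.
Distance 4: C, I — contains C.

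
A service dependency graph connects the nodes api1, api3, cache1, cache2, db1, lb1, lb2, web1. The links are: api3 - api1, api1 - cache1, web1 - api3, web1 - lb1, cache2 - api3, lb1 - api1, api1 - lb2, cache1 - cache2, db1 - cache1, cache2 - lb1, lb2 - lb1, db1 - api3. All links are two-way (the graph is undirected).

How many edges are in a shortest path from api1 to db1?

Distance 0: api1.
Distance 1: api3, cache1, lb1, lb2.
Distance 2: cache2, db1, web1 — contains db1.

2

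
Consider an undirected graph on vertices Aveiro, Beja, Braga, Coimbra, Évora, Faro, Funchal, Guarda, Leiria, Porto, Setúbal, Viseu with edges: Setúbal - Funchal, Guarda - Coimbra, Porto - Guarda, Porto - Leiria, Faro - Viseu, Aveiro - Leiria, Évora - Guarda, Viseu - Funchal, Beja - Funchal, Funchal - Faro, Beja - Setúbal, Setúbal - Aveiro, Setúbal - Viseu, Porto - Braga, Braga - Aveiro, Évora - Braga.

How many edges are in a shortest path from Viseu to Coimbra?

Distance 0: Viseu.
Distance 1: Faro, Funchal, Setúbal.
Distance 2: Aveiro, Beja.
Distance 3: Braga, Leiria.
Distance 4: Évora, Porto.
Distance 5: Guarda.
Distance 6: Coimbra — contains Coimbra.

6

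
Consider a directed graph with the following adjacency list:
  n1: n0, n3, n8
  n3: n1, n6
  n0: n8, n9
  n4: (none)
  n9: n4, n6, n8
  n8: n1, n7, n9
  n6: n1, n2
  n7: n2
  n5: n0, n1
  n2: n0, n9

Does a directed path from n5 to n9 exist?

Explore from n5.
Distance 1: reach n0, n1.
Distance 2: reach n3, n8, n9.
Found n9.

Yes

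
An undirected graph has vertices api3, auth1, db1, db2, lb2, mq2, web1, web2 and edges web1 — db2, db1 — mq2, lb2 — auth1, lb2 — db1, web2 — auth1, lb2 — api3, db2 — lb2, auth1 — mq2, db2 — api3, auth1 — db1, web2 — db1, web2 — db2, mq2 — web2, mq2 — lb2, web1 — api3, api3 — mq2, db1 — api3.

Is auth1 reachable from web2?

Explore from web2.
Distance 1: reach auth1, db1, db2, mq2.
Found auth1.

Yes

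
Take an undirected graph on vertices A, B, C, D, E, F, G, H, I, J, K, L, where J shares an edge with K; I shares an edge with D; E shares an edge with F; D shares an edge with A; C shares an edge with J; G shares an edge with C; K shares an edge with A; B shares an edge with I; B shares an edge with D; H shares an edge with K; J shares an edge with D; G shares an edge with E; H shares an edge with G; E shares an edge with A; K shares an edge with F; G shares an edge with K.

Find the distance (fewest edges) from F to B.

4

Distance 0: F.
Distance 1: E, K.
Distance 2: A, G, H, J.
Distance 3: C, D.
Distance 4: B, I — contains B.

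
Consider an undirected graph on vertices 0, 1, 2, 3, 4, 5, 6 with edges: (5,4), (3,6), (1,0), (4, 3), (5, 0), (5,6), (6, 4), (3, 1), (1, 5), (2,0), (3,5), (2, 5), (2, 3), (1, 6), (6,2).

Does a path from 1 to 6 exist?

Explore from 1.
Distance 1: reach 0, 3, 5, 6.
Found 6.

Yes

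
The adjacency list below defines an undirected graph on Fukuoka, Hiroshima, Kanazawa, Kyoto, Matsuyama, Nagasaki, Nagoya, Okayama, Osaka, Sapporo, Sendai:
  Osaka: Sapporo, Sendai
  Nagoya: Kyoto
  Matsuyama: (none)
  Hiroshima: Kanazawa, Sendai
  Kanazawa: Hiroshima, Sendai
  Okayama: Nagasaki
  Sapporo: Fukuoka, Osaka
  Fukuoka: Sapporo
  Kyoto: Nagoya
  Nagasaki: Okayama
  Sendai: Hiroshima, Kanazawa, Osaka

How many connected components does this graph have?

From Fukuoka: component {Fukuoka, Hiroshima, Kanazawa, Osaka, Sapporo, Sendai}.
From Kyoto: component {Kyoto, Nagoya}.
From Matsuyama: component {Matsuyama}.
From Nagasaki: component {Nagasaki, Okayama}.
That's 4 components.

4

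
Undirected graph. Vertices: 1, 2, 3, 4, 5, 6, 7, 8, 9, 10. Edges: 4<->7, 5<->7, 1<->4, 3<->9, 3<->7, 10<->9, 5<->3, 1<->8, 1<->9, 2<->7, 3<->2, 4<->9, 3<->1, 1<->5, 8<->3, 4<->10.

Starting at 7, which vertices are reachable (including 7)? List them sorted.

Start at 7.
Its neighbours: 2, 3, 4, 5.
Then their neighbours: 1, 8, 9, 10.
Nothing further is reachable.

1, 2, 3, 4, 5, 7, 8, 9, 10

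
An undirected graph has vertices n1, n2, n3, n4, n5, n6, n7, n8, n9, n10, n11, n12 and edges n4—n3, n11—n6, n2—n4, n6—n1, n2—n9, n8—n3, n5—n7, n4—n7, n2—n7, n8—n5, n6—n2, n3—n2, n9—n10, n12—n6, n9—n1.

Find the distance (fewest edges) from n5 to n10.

Distance 0: n5.
Distance 1: n7, n8.
Distance 2: n2, n3, n4.
Distance 3: n6, n9.
Distance 4: n1, n10, n11, n12 — contains n10.

4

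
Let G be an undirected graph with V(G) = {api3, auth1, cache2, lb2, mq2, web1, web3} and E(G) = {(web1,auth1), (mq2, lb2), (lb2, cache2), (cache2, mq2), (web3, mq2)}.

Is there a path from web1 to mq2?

No

Explore from web1.
Distance 1: reach auth1.
The search is exhausted without reaching mq2; it lies in a different component.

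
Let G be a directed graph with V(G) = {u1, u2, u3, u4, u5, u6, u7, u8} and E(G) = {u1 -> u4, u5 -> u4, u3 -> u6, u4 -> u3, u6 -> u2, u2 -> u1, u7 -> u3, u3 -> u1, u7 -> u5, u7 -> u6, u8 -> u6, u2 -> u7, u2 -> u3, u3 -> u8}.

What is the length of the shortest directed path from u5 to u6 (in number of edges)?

Distance 0: u5.
Distance 1: u4.
Distance 2: u3.
Distance 3: u1, u6, u8 — contains u6.

3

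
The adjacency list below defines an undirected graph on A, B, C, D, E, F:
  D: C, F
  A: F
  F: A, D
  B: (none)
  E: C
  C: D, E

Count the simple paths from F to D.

1

F–D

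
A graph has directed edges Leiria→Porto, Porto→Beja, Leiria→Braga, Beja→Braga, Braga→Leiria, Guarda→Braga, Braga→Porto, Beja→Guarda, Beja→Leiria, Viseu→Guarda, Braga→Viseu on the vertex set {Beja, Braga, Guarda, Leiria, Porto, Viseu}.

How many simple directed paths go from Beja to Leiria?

Beja→Braga→Leiria
Beja→Guarda→Braga→Leiria
Beja→Leiria

3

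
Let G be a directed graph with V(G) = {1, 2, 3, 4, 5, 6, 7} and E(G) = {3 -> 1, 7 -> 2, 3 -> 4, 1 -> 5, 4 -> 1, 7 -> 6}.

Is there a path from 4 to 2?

Explore from 4.
Distance 1: reach 1.
Distance 2: reach 5.
The search from 4 is exhausted; no directed path reaches 2.

No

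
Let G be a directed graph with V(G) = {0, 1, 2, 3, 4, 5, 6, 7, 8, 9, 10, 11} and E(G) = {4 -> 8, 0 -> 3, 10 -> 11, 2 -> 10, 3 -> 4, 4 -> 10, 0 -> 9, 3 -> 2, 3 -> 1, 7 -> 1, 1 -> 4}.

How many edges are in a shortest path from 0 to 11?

4

Distance 0: 0.
Distance 1: 3, 9.
Distance 2: 1, 2, 4.
Distance 3: 8, 10.
Distance 4: 11 — contains 11.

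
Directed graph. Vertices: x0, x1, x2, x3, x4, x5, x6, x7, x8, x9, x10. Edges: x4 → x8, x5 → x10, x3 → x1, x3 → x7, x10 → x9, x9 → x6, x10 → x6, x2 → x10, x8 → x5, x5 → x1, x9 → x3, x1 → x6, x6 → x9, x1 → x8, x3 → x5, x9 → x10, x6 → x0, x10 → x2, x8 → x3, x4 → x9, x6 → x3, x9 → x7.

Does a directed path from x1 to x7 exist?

Yes

Explore from x1.
Distance 1: reach x6, x8.
Distance 2: reach x0, x3, x5, x9.
Distance 3: reach x7, x10.
Found x7.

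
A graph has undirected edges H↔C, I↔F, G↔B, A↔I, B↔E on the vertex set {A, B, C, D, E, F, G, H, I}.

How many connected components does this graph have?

From A: component {A, F, I}.
From B: component {B, E, G}.
From C: component {C, H}.
From D: component {D}.
That's 4 components.

4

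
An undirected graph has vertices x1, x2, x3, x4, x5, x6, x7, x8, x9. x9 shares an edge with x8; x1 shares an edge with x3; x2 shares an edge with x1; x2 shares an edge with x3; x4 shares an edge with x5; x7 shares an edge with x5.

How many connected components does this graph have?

4

From x1: component {x1, x2, x3}.
From x4: component {x4, x5, x7}.
From x6: component {x6}.
From x8: component {x8, x9}.
That's 4 components.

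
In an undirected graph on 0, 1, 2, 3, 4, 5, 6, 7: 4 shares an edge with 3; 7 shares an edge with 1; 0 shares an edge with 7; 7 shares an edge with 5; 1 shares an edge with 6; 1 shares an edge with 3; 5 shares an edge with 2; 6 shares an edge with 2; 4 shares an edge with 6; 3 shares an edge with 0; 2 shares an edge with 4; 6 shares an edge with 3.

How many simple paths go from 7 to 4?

15

7–0–3–1–6–2–4
7–0–3–1–6–4
7–0–3–4
7–0–3–6–2–4
7–0–3–6–4
7–1–3–4
7–1–3–6–2–4
7–1–3–6–4
7–1–6–2–4
7–1–6–3–4
7–1–6–4
7–5–2–4
7–5–2–6–1–3–4
7–5–2–6–3–4
7–5–2–6–4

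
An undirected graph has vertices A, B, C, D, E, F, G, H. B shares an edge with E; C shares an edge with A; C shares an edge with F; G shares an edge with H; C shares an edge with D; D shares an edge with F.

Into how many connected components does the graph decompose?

3

From A: component {A, C, D, F}.
From B: component {B, E}.
From G: component {G, H}.
That's 3 components.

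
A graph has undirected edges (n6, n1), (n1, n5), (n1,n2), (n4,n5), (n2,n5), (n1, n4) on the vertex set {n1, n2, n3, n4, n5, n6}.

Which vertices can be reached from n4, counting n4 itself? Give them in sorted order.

n1, n2, n4, n5, n6

Start at n4.
Its neighbours: n1, n5.
Then their neighbours: n2, n6.
Nothing further is reachable.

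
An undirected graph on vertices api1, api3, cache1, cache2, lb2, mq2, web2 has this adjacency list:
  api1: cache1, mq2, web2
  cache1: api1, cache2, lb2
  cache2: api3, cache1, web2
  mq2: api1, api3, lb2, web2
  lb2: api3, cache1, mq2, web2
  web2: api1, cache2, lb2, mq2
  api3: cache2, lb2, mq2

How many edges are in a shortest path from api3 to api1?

Distance 0: api3.
Distance 1: cache2, lb2, mq2.
Distance 2: api1, cache1, web2 — contains api1.

2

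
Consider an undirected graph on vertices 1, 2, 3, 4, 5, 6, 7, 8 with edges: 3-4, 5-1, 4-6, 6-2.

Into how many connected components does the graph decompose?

From 1: component {1, 5}.
From 2: component {2, 3, 4, 6}.
From 7: component {7}.
From 8: component {8}.
That's 4 components.

4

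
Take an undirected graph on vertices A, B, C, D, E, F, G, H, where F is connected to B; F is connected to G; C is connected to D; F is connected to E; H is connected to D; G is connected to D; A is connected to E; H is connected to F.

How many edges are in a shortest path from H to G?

2

Distance 0: H.
Distance 1: D, F.
Distance 2: B, C, E, G — contains G.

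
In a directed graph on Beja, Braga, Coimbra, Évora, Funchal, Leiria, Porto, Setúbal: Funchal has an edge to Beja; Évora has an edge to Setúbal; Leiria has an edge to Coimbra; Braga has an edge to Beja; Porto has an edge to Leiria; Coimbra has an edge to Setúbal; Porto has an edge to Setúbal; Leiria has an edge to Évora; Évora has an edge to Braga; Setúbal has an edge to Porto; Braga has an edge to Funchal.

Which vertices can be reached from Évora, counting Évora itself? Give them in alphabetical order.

Beja, Braga, Coimbra, Évora, Funchal, Leiria, Porto, Setúbal

Start at Évora.
Its neighbours: Braga, Setúbal.
Then their neighbours: Beja, Funchal, Porto.
Then next layer: Leiria.
Then next layer: Coimbra.
Every vertex is now reached.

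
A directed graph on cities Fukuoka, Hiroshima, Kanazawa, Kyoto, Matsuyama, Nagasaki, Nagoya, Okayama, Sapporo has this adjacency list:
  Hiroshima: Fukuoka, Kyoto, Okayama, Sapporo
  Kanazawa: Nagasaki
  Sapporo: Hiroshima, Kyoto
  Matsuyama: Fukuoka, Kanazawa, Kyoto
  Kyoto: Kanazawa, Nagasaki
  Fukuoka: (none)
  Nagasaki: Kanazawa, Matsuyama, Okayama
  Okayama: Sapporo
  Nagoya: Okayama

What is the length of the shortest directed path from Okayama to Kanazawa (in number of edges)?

3

Distance 0: Okayama.
Distance 1: Sapporo.
Distance 2: Hiroshima, Kyoto.
Distance 3: Fukuoka, Kanazawa, Nagasaki — contains Kanazawa.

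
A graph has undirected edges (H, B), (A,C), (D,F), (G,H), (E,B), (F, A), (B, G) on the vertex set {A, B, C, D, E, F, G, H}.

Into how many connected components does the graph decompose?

From A: component {A, C, D, F}.
From B: component {B, E, G, H}.
That's 2 components.

2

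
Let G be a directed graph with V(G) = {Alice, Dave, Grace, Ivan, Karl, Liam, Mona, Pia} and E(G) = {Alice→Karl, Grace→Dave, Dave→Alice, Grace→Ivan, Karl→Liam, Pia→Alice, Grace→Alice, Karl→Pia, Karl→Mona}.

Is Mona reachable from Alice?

Yes

Explore from Alice.
Distance 1: reach Karl.
Distance 2: reach Liam, Mona, Pia.
Found Mona.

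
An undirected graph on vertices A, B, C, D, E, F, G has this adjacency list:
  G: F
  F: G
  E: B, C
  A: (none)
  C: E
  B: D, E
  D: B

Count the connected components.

3

From A: component {A}.
From B: component {B, C, D, E}.
From F: component {F, G}.
That's 3 components.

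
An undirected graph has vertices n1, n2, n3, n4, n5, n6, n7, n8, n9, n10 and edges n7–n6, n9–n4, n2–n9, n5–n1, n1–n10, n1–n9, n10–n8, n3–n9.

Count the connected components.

From n1: component {n1, n2, n3, n4, n5, n8, n9, n10}.
From n6: component {n6, n7}.
That's 2 components.

2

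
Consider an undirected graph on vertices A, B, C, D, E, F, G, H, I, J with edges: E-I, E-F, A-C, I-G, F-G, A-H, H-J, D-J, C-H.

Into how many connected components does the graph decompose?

3

From A: component {A, C, D, H, J}.
From B: component {B}.
From E: component {E, F, G, I}.
That's 3 components.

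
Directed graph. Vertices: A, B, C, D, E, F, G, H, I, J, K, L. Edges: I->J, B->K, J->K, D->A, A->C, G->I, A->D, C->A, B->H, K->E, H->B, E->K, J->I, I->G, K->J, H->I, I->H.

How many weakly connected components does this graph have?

4

From A: component {A, C, D}.
From B: component {B, E, G, H, I, J, K}.
From F: component {F}.
From L: component {L}.
That's 4 components.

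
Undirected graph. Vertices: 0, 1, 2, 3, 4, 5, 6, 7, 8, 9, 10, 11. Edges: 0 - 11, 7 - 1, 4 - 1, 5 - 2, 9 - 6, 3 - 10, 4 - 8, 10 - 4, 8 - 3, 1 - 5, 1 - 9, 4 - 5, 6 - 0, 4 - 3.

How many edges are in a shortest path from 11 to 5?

Distance 0: 11.
Distance 1: 0.
Distance 2: 6.
Distance 3: 9.
Distance 4: 1.
Distance 5: 4, 5, 7 — contains 5.

5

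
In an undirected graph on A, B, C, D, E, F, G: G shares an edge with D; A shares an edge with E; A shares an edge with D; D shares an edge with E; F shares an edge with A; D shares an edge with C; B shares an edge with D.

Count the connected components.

1

From A: component {A, B, C, D, E, F, G}.
That's 1 component.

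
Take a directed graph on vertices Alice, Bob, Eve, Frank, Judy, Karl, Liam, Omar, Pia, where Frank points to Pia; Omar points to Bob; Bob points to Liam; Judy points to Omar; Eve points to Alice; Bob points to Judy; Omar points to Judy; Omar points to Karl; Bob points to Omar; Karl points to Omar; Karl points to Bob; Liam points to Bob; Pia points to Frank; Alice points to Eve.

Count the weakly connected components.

From Alice: component {Alice, Eve}.
From Bob: component {Bob, Judy, Karl, Liam, Omar}.
From Frank: component {Frank, Pia}.
That's 3 components.

3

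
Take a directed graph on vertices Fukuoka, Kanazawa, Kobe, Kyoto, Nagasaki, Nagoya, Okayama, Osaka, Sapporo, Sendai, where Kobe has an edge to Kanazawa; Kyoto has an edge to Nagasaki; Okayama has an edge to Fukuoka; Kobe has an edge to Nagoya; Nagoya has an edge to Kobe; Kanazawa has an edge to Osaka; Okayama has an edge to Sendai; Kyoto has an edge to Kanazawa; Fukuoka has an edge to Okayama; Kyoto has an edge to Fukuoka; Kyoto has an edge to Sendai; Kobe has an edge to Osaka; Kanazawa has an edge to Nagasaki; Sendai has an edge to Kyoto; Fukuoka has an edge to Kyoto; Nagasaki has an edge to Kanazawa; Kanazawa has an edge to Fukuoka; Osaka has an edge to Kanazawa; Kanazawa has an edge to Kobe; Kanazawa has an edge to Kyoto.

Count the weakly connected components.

From Fukuoka: component {Fukuoka, Kanazawa, Kobe, Kyoto, Nagasaki, Nagoya, Okayama, Osaka, Sendai}.
From Sapporo: component {Sapporo}.
That's 2 components.

2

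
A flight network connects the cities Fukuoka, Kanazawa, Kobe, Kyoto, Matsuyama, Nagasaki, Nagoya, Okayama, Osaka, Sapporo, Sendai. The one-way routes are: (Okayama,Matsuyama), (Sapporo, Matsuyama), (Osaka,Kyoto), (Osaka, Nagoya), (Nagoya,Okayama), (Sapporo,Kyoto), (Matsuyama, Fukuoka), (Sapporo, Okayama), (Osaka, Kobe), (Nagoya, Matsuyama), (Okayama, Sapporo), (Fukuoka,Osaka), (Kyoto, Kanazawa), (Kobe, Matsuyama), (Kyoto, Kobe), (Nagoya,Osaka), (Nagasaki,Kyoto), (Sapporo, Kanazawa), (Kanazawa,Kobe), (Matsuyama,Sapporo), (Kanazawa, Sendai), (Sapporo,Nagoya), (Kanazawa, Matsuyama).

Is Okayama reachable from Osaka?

Explore from Osaka.
Distance 1: reach Kobe, Kyoto, Nagoya.
Distance 2: reach Kanazawa, Matsuyama, Okayama.
Found Okayama.

Yes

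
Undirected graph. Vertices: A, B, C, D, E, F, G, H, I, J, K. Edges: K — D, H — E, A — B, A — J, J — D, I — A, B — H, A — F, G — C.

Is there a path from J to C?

Explore from J.
Distance 1: reach A, D.
Distance 2: reach B, F, I, K.
Distance 3: reach H.
Distance 4: reach E.
The search is exhausted without reaching C; it lies in a different component.

No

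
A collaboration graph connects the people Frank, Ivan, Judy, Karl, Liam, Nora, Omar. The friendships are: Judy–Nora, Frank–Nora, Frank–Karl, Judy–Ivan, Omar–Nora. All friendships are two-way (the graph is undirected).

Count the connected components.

2

From Frank: component {Frank, Ivan, Judy, Karl, Nora, Omar}.
From Liam: component {Liam}.
That's 2 components.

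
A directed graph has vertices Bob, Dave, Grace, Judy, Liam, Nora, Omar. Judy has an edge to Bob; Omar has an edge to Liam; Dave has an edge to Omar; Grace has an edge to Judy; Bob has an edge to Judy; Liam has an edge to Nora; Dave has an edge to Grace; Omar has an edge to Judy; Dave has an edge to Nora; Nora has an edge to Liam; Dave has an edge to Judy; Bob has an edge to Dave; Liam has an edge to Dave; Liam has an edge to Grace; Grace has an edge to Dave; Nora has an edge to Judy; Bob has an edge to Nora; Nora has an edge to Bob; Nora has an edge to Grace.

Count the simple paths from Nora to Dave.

Nora→Bob→Dave
Nora→Grace→Dave
Nora→Grace→Judy→Bob→Dave
Nora→Judy→Bob→Dave
Nora→Liam→Dave
Nora→Liam→Grace→Dave
Nora→Liam→Grace→Judy→Bob→Dave

7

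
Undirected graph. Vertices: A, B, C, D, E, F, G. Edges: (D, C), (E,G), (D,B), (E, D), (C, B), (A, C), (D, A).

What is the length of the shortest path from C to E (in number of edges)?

2

Distance 0: C.
Distance 1: A, B, D.
Distance 2: E — contains E.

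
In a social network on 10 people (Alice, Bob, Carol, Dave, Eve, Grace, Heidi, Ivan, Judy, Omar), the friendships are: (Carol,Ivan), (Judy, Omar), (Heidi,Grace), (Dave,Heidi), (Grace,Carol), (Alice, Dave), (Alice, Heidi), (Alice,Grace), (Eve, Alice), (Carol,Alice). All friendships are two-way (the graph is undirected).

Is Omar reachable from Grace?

No

Explore from Grace.
Distance 1: reach Alice, Carol, Heidi.
Distance 2: reach Dave, Eve, Ivan.
The search is exhausted without reaching Omar; it lies in a different component.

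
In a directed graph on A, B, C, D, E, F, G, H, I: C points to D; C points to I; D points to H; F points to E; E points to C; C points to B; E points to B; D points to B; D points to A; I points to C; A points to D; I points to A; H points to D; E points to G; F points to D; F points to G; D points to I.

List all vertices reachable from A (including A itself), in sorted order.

Start at A.
Its neighbours: D.
Then their neighbours: B, H, I.
Then next layer: C.
Nothing further is reachable.

A, B, C, D, H, I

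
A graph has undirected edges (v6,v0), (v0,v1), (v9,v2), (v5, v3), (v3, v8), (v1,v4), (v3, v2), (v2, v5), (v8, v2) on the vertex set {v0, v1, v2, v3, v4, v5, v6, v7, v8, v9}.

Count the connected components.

3

From v0: component {v0, v1, v4, v6}.
From v2: component {v2, v3, v5, v8, v9}.
From v7: component {v7}.
That's 3 components.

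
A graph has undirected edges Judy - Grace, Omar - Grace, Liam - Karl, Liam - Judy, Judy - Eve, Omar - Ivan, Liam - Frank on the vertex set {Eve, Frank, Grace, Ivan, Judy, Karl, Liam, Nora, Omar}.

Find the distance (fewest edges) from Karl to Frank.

Distance 0: Karl.
Distance 1: Liam.
Distance 2: Frank, Judy — contains Frank.

2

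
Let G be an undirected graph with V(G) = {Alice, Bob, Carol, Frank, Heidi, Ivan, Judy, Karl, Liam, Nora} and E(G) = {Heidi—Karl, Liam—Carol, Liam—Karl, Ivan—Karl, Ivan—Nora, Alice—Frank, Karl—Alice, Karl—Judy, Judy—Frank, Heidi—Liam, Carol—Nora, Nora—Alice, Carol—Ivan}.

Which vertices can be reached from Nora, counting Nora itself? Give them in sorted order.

Start at Nora.
Its neighbours: Alice, Carol, Ivan.
Then their neighbours: Frank, Karl, Liam.
Then next layer: Heidi, Judy.
Nothing further is reachable.

Alice, Carol, Frank, Heidi, Ivan, Judy, Karl, Liam, Nora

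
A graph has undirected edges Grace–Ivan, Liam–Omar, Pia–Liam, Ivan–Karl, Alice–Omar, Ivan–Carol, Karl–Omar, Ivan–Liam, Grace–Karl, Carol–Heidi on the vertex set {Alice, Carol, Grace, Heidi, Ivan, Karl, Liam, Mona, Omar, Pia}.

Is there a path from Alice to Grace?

Explore from Alice.
Distance 1: reach Omar.
Distance 2: reach Karl, Liam.
Distance 3: reach Grace, Ivan, Pia.
Found Grace.

Yes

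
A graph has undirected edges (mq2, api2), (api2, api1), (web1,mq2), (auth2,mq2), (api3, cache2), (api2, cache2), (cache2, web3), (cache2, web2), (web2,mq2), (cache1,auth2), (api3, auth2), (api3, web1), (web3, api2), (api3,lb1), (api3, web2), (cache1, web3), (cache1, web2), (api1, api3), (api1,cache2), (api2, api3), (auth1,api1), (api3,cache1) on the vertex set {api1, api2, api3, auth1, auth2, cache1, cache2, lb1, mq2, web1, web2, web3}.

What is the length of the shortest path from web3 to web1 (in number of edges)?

Distance 0: web3.
Distance 1: api2, cache1, cache2.
Distance 2: api1, api3, auth2, mq2, web2.
Distance 3: auth1, lb1, web1 — contains web1.

3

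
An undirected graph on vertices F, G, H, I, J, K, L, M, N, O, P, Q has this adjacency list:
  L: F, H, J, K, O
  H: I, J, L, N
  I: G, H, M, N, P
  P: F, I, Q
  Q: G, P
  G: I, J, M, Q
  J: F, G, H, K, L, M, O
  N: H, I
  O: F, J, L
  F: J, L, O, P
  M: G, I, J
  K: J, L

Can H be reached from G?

Yes

Explore from G.
Distance 1: reach I, J, M, Q.
Distance 2: reach F, H, K, L, N, O, P.
Found H.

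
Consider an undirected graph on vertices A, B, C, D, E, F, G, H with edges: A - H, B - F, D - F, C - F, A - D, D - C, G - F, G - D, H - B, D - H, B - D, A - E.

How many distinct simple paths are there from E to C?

E–A–D–B–F–C
E–A–D–C
E–A–D–F–C
E–A–D–G–F–C
E–A–D–H–B–F–C
E–A–H–B–D–C
E–A–H–B–D–F–C
E–A–H–B–D–G–F–C
E–A–H–B–F–C
E–A–H–B–F–D–C
E–A–H–B–F–G–D–C
E–A–H–D–B–F–C
E–A–H–D–C
E–A–H–D–F–C
E–A–H–D–G–F–C

15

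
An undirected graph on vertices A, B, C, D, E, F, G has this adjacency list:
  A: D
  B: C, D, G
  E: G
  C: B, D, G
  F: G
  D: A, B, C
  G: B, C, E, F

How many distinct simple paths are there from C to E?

3

C–B–G–E
C–D–B–G–E
C–G–E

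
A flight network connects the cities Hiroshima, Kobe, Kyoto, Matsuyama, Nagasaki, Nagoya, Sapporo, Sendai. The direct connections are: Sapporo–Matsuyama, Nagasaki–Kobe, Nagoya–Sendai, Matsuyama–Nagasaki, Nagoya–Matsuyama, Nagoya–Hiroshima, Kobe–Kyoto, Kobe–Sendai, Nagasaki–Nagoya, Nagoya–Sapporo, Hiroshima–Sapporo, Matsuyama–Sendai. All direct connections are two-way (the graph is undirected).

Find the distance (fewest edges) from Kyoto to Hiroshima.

4

Distance 0: Kyoto.
Distance 1: Kobe.
Distance 2: Nagasaki, Sendai.
Distance 3: Matsuyama, Nagoya.
Distance 4: Hiroshima, Sapporo — contains Hiroshima.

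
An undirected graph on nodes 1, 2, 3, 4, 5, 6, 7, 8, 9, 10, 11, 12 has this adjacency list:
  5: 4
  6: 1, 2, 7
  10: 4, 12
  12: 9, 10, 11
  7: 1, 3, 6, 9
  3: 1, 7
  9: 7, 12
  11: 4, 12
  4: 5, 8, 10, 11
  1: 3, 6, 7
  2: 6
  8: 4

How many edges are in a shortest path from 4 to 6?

Distance 0: 4.
Distance 1: 5, 8, 10, 11.
Distance 2: 12.
Distance 3: 9.
Distance 4: 7.
Distance 5: 1, 3, 6 — contains 6.

5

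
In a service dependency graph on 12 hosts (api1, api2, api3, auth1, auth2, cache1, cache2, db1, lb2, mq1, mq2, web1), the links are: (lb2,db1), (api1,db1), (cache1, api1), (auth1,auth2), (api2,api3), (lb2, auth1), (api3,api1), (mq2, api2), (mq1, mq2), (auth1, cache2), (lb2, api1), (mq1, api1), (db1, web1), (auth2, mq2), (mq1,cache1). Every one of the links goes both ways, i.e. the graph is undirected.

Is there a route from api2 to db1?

Yes

Explore from api2.
Distance 1: reach api3, mq2.
Distance 2: reach api1, auth2, mq1.
Distance 3: reach auth1, cache1, db1, lb2.
Found db1.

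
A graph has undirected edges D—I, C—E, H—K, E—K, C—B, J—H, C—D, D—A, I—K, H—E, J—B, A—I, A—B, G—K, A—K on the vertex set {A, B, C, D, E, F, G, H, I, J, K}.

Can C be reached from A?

Yes

Explore from A.
Distance 1: reach B, D, I, K.
Distance 2: reach C, E, G, H, J.
Found C.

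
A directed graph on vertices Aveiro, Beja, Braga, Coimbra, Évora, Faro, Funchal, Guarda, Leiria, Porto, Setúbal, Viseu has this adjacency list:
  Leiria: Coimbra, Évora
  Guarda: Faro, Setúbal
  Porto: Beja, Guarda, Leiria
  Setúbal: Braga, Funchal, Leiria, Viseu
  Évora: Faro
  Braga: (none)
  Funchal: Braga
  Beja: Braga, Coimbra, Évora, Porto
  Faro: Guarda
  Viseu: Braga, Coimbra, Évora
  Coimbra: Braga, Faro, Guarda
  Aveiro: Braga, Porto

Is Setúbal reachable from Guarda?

Explore from Guarda.
Distance 1: reach Faro, Setúbal.
Found Setúbal.

Yes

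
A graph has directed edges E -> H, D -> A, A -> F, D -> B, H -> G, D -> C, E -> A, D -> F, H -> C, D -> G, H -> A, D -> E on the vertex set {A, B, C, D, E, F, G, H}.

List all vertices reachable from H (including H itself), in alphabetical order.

Start at H.
Its neighbours: A, C, G.
Then their neighbours: F.
Nothing further is reachable.

A, C, F, G, H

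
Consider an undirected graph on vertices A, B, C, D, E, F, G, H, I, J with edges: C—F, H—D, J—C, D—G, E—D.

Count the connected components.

5

From A: component {A}.
From B: component {B}.
From C: component {C, F, J}.
From D: component {D, E, G, H}.
From I: component {I}.
That's 5 components.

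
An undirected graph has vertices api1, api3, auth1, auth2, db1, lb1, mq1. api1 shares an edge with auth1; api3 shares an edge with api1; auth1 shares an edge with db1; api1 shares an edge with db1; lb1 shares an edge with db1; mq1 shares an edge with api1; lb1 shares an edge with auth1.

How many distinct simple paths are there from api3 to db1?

api3–api1–auth1–db1
api3–api1–auth1–lb1–db1
api3–api1–db1

3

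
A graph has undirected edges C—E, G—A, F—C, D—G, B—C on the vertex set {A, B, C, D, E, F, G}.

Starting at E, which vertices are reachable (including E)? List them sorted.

B, C, E, F

Start at E.
Its neighbours: C.
Then their neighbours: B, F.
Nothing further is reachable.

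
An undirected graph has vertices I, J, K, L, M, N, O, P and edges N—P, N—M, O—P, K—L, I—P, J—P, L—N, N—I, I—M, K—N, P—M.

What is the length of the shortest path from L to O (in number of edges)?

Distance 0: L.
Distance 1: K, N.
Distance 2: I, M, P.
Distance 3: J, O — contains O.

3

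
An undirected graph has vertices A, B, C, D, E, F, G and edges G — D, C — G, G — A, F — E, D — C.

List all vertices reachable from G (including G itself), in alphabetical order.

Start at G.
Its neighbours: A, C, D.
Nothing further is reachable.

A, C, D, G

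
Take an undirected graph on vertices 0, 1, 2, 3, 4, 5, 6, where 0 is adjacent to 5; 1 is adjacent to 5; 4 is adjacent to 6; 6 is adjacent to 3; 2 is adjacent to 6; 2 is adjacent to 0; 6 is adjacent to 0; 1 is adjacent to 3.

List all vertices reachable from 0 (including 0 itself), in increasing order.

0, 1, 2, 3, 4, 5, 6

Start at 0.
Its neighbours: 2, 5, 6.
Then their neighbours: 1, 3, 4.
Every vertex is now reached.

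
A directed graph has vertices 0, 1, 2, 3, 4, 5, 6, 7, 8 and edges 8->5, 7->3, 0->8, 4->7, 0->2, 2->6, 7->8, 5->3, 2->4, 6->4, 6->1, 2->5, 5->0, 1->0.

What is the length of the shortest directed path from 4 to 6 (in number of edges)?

Distance 0: 4.
Distance 1: 7.
Distance 2: 3, 8.
Distance 3: 5.
Distance 4: 0.
Distance 5: 2.
Distance 6: 6 — contains 6.

6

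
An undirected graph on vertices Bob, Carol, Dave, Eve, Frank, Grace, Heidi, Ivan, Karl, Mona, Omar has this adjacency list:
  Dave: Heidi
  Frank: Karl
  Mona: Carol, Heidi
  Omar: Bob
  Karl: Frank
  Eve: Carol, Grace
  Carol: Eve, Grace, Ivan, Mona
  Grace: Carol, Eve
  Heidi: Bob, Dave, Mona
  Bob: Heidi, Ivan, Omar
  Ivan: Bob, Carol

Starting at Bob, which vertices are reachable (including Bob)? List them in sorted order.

Start at Bob.
Its neighbours: Heidi, Ivan, Omar.
Then their neighbours: Carol, Dave, Mona.
Then next layer: Eve, Grace.
Nothing further is reachable.

Bob, Carol, Dave, Eve, Grace, Heidi, Ivan, Mona, Omar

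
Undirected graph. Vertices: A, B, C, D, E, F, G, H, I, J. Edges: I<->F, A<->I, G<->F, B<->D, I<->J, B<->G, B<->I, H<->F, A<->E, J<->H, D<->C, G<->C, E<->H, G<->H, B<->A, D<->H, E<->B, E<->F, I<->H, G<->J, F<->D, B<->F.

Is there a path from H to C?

Yes

Explore from H.
Distance 1: reach D, E, F, G, I, J.
Distance 2: reach A, B, C.
Found C.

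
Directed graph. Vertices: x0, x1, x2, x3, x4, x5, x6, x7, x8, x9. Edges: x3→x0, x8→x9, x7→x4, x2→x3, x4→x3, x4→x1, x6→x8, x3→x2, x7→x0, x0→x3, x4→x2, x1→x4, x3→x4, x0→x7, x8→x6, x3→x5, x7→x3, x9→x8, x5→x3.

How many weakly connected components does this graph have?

2

From x0: component {x0, x1, x2, x3, x4, x5, x7}.
From x6: component {x6, x8, x9}.
That's 2 components.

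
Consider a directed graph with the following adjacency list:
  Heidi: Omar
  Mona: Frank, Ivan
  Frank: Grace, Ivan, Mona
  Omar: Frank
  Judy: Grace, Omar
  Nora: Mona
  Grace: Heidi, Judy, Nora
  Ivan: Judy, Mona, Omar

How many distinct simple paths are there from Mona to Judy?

Mona→Frank→Grace→Judy
Mona→Frank→Ivan→Judy
Mona→Ivan→Judy
Mona→Ivan→Omar→Frank→Grace→Judy

4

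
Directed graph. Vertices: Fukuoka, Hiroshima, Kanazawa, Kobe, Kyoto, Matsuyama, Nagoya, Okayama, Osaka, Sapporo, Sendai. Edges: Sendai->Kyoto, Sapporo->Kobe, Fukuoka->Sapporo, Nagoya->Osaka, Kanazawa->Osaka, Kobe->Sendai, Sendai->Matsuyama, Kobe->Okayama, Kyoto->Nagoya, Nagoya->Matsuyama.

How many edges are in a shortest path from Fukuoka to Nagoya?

5

Distance 0: Fukuoka.
Distance 1: Sapporo.
Distance 2: Kobe.
Distance 3: Okayama, Sendai.
Distance 4: Kyoto, Matsuyama.
Distance 5: Nagoya — contains Nagoya.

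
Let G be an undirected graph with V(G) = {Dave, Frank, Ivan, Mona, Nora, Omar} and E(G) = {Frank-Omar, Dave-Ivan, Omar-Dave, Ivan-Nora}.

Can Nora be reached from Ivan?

Explore from Ivan.
Distance 1: reach Dave, Nora.
Found Nora.

Yes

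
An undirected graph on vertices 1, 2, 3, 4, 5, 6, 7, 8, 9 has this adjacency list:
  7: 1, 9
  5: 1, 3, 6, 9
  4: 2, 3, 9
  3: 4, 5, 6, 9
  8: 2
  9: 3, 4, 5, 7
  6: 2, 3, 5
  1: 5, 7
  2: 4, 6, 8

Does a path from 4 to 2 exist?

Yes

Explore from 4.
Distance 1: reach 2, 3, 9.
Found 2.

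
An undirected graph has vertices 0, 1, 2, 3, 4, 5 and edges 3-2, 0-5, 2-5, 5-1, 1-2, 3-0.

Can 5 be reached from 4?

No

4 has no edges, so nothing is reachable from it.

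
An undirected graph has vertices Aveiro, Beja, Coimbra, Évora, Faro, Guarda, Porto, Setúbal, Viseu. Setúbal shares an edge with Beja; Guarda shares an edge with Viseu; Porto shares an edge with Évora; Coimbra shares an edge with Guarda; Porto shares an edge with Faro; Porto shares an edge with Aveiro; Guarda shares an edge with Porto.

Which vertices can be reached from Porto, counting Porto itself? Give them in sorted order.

Start at Porto.
Its neighbours: Aveiro, Évora, Faro, Guarda.
Then their neighbours: Coimbra, Viseu.
Nothing further is reachable.

Aveiro, Coimbra, Évora, Faro, Guarda, Porto, Viseu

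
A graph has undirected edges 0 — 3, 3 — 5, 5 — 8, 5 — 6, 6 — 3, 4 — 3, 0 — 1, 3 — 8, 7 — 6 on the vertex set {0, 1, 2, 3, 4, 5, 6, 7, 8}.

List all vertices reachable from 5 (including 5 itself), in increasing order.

Start at 5.
Its neighbours: 3, 6, 8.
Then their neighbours: 0, 4, 7.
Then next layer: 1.
Nothing further is reachable.

0, 1, 3, 4, 5, 6, 7, 8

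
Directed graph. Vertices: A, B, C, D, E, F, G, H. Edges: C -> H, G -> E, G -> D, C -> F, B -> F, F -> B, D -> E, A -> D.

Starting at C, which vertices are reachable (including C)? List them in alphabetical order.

Start at C.
Its neighbours: F, H.
Then their neighbours: B.
Nothing further is reachable.

B, C, F, H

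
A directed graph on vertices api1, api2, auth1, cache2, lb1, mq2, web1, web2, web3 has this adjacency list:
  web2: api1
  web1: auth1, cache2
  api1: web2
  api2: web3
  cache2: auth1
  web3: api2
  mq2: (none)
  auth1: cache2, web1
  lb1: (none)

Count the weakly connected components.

5

From api1: component {api1, web2}.
From api2: component {api2, web3}.
From auth1: component {auth1, cache2, web1}.
From lb1: component {lb1}.
From mq2: component {mq2}.
That's 5 components.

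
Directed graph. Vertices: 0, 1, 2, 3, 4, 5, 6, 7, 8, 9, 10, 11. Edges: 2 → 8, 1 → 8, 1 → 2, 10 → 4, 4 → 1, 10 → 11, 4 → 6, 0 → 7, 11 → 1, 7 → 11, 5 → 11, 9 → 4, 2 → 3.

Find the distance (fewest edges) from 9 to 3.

4

Distance 0: 9.
Distance 1: 4.
Distance 2: 1, 6.
Distance 3: 2, 8.
Distance 4: 3 — contains 3.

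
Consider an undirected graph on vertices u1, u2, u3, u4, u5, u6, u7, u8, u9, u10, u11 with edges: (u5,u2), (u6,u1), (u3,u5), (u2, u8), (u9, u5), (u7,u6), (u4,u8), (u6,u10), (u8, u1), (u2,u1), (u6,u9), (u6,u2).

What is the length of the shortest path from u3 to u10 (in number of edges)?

4

Distance 0: u3.
Distance 1: u5.
Distance 2: u2, u9.
Distance 3: u1, u6, u8.
Distance 4: u4, u7, u10 — contains u10.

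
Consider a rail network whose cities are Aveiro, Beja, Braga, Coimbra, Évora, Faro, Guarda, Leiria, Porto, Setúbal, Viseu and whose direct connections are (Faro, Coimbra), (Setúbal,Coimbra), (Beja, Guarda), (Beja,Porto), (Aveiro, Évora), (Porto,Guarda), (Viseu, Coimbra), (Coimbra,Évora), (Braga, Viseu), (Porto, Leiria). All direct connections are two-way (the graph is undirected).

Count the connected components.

2

From Aveiro: component {Aveiro, Braga, Coimbra, Évora, Faro, Setúbal, Viseu}.
From Beja: component {Beja, Guarda, Leiria, Porto}.
That's 2 components.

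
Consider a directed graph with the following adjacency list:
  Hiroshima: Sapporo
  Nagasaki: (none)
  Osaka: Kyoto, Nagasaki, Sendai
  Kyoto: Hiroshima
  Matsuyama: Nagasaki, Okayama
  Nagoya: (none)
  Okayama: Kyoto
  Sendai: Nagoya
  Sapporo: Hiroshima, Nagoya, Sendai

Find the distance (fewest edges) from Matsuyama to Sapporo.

Distance 0: Matsuyama.
Distance 1: Nagasaki, Okayama.
Distance 2: Kyoto.
Distance 3: Hiroshima.
Distance 4: Sapporo — contains Sapporo.

4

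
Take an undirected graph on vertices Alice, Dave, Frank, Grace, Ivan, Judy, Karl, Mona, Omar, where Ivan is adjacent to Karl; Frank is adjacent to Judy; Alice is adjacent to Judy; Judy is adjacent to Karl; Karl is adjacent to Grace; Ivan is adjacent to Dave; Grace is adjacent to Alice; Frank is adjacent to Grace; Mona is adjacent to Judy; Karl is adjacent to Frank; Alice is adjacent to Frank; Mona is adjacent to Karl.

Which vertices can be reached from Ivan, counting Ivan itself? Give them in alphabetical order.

Start at Ivan.
Its neighbours: Dave, Karl.
Then their neighbours: Frank, Grace, Judy, Mona.
Then next layer: Alice.
Nothing further is reachable.

Alice, Dave, Frank, Grace, Ivan, Judy, Karl, Mona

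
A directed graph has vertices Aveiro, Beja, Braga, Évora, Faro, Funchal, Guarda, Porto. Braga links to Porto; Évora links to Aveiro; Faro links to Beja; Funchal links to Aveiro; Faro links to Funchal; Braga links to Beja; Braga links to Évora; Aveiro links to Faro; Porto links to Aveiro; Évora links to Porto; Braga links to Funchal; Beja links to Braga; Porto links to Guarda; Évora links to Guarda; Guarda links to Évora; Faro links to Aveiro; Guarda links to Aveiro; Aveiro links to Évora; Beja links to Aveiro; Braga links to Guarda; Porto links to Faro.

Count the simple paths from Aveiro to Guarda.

7

Aveiro→Évora→Guarda
Aveiro→Évora→Porto→Faro→Beja→Braga→Guarda
Aveiro→Évora→Porto→Guarda
Aveiro→Faro→Beja→Braga→Évora→Guarda
Aveiro→Faro→Beja→Braga→Évora→Porto→Guarda
Aveiro→Faro→Beja→Braga→Guarda
Aveiro→Faro→Beja→Braga→Porto→Guarda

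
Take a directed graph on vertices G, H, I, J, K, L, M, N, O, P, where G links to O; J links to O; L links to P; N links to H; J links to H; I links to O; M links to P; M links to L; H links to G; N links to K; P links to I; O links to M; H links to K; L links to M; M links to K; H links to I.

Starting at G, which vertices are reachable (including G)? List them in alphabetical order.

Start at G.
Its neighbours: O.
Then their neighbours: M.
Then next layer: K, L, P.
Then next layer: I.
Nothing further is reachable.

G, I, K, L, M, O, P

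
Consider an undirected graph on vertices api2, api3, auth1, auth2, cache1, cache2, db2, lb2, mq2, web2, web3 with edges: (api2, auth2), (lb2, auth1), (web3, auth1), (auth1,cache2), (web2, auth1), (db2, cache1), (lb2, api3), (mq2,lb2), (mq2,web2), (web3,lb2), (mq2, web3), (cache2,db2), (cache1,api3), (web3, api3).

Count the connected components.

From api2: component {api2, auth2}.
From api3: component {api3, auth1, cache1, cache2, db2, lb2, mq2, web2, web3}.
That's 2 components.

2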